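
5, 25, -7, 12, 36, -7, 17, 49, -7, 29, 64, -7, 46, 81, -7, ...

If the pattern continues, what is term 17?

Split by position mod 3 into 3 tracks.
Track A: 5, 12, 17, 29, 46. Fibonacci-style (each term is the sum of the two before it).
Track B: 25, 36, 49, 64, 81. The squares 5², 6², 7², ….
Track C: -7, -7, -7, -7, -7. The constant sequence -7.
Position 17 falls in track B as its term 6, giving 100.

100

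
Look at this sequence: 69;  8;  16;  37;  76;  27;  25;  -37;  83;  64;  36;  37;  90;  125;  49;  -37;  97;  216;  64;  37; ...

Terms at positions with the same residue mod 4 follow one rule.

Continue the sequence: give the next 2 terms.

104, 343

Read the sequence 4 terms at a time; column i is its own pattern.
Track A: 69, 76, 83, 90, 97. Arithmetic, step +7.
Track B: 8, 27, 64, 125, 216. Consecutive cubes n³ from n = 2.
Track C: 16, 25, 36, 49, 64. Perfect squares starting at 4².
Track D: 37, -37, 37, -37, 37. Alternating ±37.
Position 21 → track A, term 6 = 104.
Term 22 comes from track B (its 6th entry): 343.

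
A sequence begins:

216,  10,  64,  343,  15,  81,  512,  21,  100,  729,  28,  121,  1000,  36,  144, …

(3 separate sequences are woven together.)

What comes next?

1331

The terms cycle through 3 interleaved subsequences.
Stream A is 216, 343, 512, 729, 1000, which is consecutive cubes n³ from n = 6.
Stream B is 10, 15, 21, 28, 36, which is triangular numbers starting at T_4.
Stream C is 64, 81, 100, 121, 144, which is the squares 8², 9², 10², ….
Term 16 comes from stream A (its 6th entry): 1331.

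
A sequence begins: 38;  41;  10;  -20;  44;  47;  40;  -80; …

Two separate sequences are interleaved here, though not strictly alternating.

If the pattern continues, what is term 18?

65

The slot pattern repeats as AABB (period 4), so there are 2 interleaved tracks.
Track A: 38, 41, 44, 47 — linear: a_n = 35 + 3·n.
Track B: 10, -20, 40, -80 — a geometric progression (common ratio -2).
Position 18 falls in track A as its term 10, giving 65.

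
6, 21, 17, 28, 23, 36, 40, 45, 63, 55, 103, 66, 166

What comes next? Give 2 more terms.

78, 269

Split by position mod 2 into 2 tracks.
Track A: 6, 17, 23, 40, 63, 103, 166 — each term equals the sum of the previous two.
Track B: 21, 28, 36, 45, 55, 66 — triangular numbers starting at T_6.
Position 14 → track B, term 7 = 78.
Term 15 comes from track A (its 8th entry): 269.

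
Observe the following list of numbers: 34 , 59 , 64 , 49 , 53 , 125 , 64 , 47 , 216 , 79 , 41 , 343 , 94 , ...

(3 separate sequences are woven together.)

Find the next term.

35

Split by position mod 3 into 3 tracks.
Subsequence A: 34, 49, 64, 79, 94. Arithmetic with common difference +15.
Subsequence B: 59, 53, 47, 41. Subtracting 6 each time.
Subsequence C: 64, 125, 216, 343. The cubes 4³, 5³, 6³, ….
The 14th slot belongs to subsequence B; its 5th term is 35.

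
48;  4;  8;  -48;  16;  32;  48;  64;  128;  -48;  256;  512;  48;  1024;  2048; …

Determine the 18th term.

Reading positions in blocks of 3 reveals the pattern ABB — 2 tracks woven together.
Track A is 48, -48, 48, -48, 48, which is the oscillation 48·(−1)^(n+1).
Track B is 4, 8, 16, 32, 64, 128, 256, 512, 1024, 2048, which is multiplying by 2 each time.
Position 18 falls in track B as its term 12, giving 8192.

8192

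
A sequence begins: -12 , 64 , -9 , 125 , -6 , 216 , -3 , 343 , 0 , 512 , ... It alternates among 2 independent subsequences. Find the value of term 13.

Odd-indexed and even-indexed terms follow separate rules.
Stream A is -12, -9, -6, -3, 0, which is adding 3 each time.
Stream B is 64, 125, 216, 343, 512, which is perfect cubes starting at 4³.
Term 13 comes from stream A (its 7th entry): 6.

6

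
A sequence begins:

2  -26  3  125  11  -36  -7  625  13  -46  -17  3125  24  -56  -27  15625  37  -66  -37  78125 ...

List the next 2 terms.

61, -76

The terms cycle through 4 interleaved subsequences.
Track A: 2, 11, 13, 24, 37. Each term equals the sum of the previous two.
Track B: -26, -36, -46, -56, -66. Linear: a_n = -16 − 10·n.
Track C: 3, -7, -17, -27, -37. Arithmetic, step −10.
Track D: 125, 625, 3125, 15625, 78125. Powers 5^3, 5^4, 5^5, ….
Position 21 → track A, term 6 = 61.
Term 22 comes from track B (its 6th entry): -76.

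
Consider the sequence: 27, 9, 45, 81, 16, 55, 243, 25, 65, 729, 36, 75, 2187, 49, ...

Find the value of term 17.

The terms cycle through 3 interleaved subsequences.
Track A: 27, 81, 243, 729, 2187. Powers of 3.
Track B: 9, 16, 25, 36, 49. Consecutive squares n² from n = 3.
Track C: 45, 55, 65, 75. Arithmetic, step +10.
The 17th slot belongs to track B; its 6th term is 64.

64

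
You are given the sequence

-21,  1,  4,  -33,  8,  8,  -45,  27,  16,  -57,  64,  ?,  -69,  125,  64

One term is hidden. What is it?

Split by position mod 3: positions 1, 4, 7, … form one track, and each other residue class forms its own.
Subsequence A: -21, -33, -45, -57, -69 (arithmetic, step −12).
Subsequence B: 1, 8, 27, 64, 125 (consecutive cubes n³ from n = 1).
Subsequence C: 4, 8, 16, ?, 64 (powers of 2).
Filling subsequence C at index 4 by its rule yields 32.

32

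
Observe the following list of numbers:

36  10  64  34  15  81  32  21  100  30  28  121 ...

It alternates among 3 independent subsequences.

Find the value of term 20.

55

Taking every 3rd term gives 3 separate tracks.
Track A: 36, 34, 32, 30 (arithmetic with common difference −2).
Track B: 10, 15, 21, 28 (triangular numbers n(n+1)/2 for n = 4, 5, …).
Track C: 64, 81, 100, 121 (consecutive squares n² from n = 8).
Position 20 → track B, term 7 = 55.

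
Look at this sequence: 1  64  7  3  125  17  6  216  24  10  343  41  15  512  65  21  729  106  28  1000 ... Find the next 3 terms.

Taking every 3rd term gives 3 separate tracks.
Subsequence A: 1, 3, 6, 10, 15, 21, 28. Triangular numbers starting at T_1.
Subsequence B: 64, 125, 216, 343, 512, 729, 1000. Perfect cubes starting at 4³.
Subsequence C: 7, 17, 24, 41, 65, 106. Each term equals the sum of the previous two.
Position 21 falls in subsequence C as its term 7, giving 171.
The 22nd slot belongs to subsequence A; its 8th term is 36.
Position 23 → subsequence B, term 8 = 1331.

171, 36, 1331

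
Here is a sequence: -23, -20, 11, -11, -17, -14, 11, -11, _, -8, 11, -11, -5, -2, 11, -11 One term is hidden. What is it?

-11

Positions follow the repeating pattern AABB; grouping by letter gives 2 tracks.
Track A = -23, -20, -17, -14, ?, -8, -5, -2: arithmetic with common difference +3.
Track B = 11, -11, 11, -11, 11, -11, 11, -11: oscillating between 11 and -11.
Filling track A at index 5 by its rule yields -11.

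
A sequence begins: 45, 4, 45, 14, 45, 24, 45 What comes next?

Positions 1, 3, 5, … form one subsequence and positions 2, 4, 6, … form another.
Track A: 45, 45, 45, 45 — the constant sequence 45.
Track B: 4, 14, 24 — adding 10 each time.
The 8th slot belongs to track B; its 4th term is 34.

34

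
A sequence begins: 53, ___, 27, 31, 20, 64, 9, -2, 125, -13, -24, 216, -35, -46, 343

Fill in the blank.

42

Reading positions in blocks of 3 reveals the pattern AAB — 2 tracks woven together.
Stream A is 53, ?, 31, 20, 9, -2, -13, -24, -35, -46, which is subtracting 11 each time.
Stream B is 27, 64, 125, 216, 343, which is consecutive cubes n³ from n = 3.
So the missing entry in stream A is 42.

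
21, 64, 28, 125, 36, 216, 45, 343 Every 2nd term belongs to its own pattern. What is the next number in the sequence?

Odd-indexed and even-indexed terms follow separate rules.
Subsequence A: 21, 28, 36, 45 (triangular numbers n(n+1)/2 for n = 6, 7, …).
Subsequence B: 64, 125, 216, 343 (consecutive cubes n³ from n = 4).
Position 9 → subsequence A, term 5 = 55.

55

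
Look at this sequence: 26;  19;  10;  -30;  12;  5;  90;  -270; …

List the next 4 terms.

-2, -9, 810, -2430

The slot pattern repeats as AABB (period 4), so there are 2 interleaved tracks.
Track A: 26, 19, 12, 5. Arithmetic with common difference −7.
Track B: 10, -30, 90, -270. Geometric, ×-3 each step.
Position 9 → track A, term 5 = -2.
Term 10 comes from track A (its 6th entry): -9.
Position 11 falls in track B as its term 5, giving 810.
Position 12 falls in track B as its term 6, giving -2430.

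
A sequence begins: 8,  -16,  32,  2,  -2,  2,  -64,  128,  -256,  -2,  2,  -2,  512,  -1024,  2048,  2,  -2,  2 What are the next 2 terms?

-4096, 8192

Reading positions in blocks of 6 reveals the pattern AAABBB — 2 tracks woven together.
Stream A is 8, -16, 32, -64, 128, -256, 512, -1024, 2048, which is geometric, ×-2 each step.
Stream B is 2, -2, 2, -2, 2, -2, 2, -2, 2, which is alternating ±2.
Position 19 falls in stream A as its term 10, giving -4096.
The 20th slot belongs to stream A; its 11th term is 8192.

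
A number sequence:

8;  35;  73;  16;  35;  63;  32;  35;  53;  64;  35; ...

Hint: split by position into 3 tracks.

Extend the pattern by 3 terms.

The terms cycle through 3 interleaved subsequences.
Track A: 8, 16, 32, 64. Successive powers of 2.
Track B: 35, 35, 35, 35. Constant 35.
Track C: 73, 63, 53. Linear: a_n = 83 − 10·n.
Position 12 → track C, term 4 = 43.
Position 13 → track A, term 5 = 128.
Position 14 → track B, term 5 = 35.

43, 128, 35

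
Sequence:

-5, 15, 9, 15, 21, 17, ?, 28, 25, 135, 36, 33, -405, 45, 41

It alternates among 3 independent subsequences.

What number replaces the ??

-45

The terms cycle through 3 interleaved subsequences.
Track A: -5, 15, ?, 135, -405 — geometric with ratio -3.
Track B: 15, 21, 28, 36, 45 — the triangular numbers T_5, T_6, ….
Track C: 9, 17, 25, 33, 41 — linear: a_n = 1 + 8·n.
So the missing entry in track A is -45.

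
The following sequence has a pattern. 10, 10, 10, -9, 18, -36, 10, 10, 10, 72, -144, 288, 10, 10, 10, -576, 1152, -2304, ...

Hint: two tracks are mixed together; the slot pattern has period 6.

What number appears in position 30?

The slot pattern repeats as AAABBB (period 6), so there are 2 interleaved tracks.
Subsequence A = 10, 10, 10, 10, 10, 10, 10, 10, 10: always 10.
Subsequence B = -9, 18, -36, 72, -144, 288, -576, 1152, -2304: multiplying by -2 each time.
Position 30 → subsequence B, term 15 = -147456.

-147456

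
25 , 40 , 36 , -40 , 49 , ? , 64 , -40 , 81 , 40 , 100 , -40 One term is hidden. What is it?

40

Odd-indexed and even-indexed terms follow separate rules.
Stream A: 25, 36, 49, 64, 81, 100 — perfect squares starting at 5².
Stream B: 40, -40, ?, -40, 40, -40 — alternating ±40.
The gap is stream B's term 3; the rule gives 40.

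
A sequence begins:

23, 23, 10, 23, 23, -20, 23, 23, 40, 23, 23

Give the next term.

The slot pattern repeats as AAB (period 3), so there are 2 interleaved tracks.
Subsequence A: 23, 23, 23, 23, 23, 23, 23, 23. Constant 23.
Subsequence B: 10, -20, 40. Geometric with ratio -2.
The 12th slot belongs to subsequence B; its 4th term is -80.

-80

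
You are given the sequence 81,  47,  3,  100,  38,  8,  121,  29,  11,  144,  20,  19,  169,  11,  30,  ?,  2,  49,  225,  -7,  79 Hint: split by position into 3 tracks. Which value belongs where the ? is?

196

Read the sequence 3 terms at a time; column i is its own pattern.
Track A = 81, 100, 121, 144, 169, ?, 225: consecutive squares n² from n = 9.
Track B = 47, 38, 29, 20, 11, 2, -7: subtracting 9 each time.
Track C = 3, 8, 11, 19, 30, 49, 79: each term equals the sum of the previous two.
Filling track A at index 6 by its rule yields 196.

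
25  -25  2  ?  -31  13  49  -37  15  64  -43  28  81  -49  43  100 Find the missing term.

36

Split by position mod 3: positions 1, 4, 7, … form one track, and each other residue class forms its own.
Subsequence A: 25, ?, 49, 64, 81, 100 (the squares 5², 6², 7², …).
Subsequence B: -25, -31, -37, -43, -49 (linear: a_n = -19 − 6·n).
Subsequence C: 2, 13, 15, 28, 43 (each term equals the sum of the previous two).
Filling subsequence A at index 2 by its rule yields 36.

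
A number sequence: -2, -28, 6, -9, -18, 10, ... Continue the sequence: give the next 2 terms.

Positions 1, 3, 5, … form one subsequence and positions 2, 4, 6, … form another.
Track A: -2, 6, -18 — multiplying by -3 each time.
Track B: -28, -9, 10 — linear: a_n = -47 + 19·n.
Term 7 comes from track A (its 4th entry): 54.
Term 8 comes from track B (its 4th entry): 29.

54, 29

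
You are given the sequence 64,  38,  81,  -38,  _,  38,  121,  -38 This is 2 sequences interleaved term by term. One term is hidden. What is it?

Positions 1, 3, 5, … form one subsequence and positions 2, 4, 6, … form another.
Track A: 64, 81, ?, 121 — the squares 8², 9², 10², ….
Track B: 38, -38, 38, -38 — the oscillation 38·(−1)^(n+1).
The gap is track A's term 3; the rule gives 100.

100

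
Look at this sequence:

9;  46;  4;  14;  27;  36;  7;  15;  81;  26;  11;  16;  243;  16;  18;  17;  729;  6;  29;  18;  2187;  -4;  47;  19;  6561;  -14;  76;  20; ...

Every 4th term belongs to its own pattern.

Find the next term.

Read the sequence 4 terms at a time; column i is its own pattern.
Subsequence A: 9, 27, 81, 243, 729, 2187, 6561 (powers of 3).
Subsequence B: 46, 36, 26, 16, 6, -4, -14 (arithmetic, step −10).
Subsequence C: 4, 7, 11, 18, 29, 47, 76 (a Fibonacci-like recurrence a_n = a_{n-1} + a_{n-2}).
Subsequence D: 14, 15, 16, 17, 18, 19, 20 (adding 1 each time).
Position 29 → subsequence A, term 8 = 19683.

19683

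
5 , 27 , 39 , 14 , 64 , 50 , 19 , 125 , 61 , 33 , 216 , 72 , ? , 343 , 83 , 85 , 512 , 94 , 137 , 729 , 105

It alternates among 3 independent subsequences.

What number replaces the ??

Split by position mod 3 into 3 tracks.
Stream A is 5, 14, 19, 33, ?, 85, 137, which is Fibonacci-style (each term is the sum of the two before it).
Stream B is 27, 64, 125, 216, 343, 512, 729, which is the cubes 3³, 4³, 5³, ….
Stream C is 39, 50, 61, 72, 83, 94, 105, which is adding 11 each time.
Stream A's pattern makes the blank 52.

52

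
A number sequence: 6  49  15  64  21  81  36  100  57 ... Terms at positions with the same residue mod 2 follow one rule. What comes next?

121

Positions 1, 3, 5, … form one subsequence and positions 2, 4, 6, … form another.
Stream A: 6, 15, 21, 36, 57 (a Fibonacci-like recurrence a_n = a_{n-1} + a_{n-2}).
Stream B: 49, 64, 81, 100 (perfect squares starting at 7²).
Term 10 comes from stream B (its 5th entry): 121.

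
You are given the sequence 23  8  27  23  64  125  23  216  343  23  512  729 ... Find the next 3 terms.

The slot pattern repeats as ABB (period 3), so there are 2 interleaved tracks.
Track A: 23, 23, 23, 23 — the constant sequence 23.
Track B: 8, 27, 64, 125, 216, 343, 512, 729 — consecutive cubes n³ from n = 2.
The 13th slot belongs to track A; its 5th term is 23.
Position 14 → track B, term 9 = 1000.
Term 15 comes from track B (its 10th entry): 1331.

23, 1000, 1331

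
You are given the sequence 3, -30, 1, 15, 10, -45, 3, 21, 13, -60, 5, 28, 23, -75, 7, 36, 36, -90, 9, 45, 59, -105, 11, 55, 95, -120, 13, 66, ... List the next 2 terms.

154, -135

The terms cycle through 4 interleaved subsequences.
Stream A is 3, 10, 13, 23, 36, 59, 95, which is Fibonacci-style (each term is the sum of the two before it).
Stream B is -30, -45, -60, -75, -90, -105, -120, which is arithmetic with common difference −15.
Stream C is 1, 3, 5, 7, 9, 11, 13, which is arithmetic, step +2.
Stream D is 15, 21, 28, 36, 45, 55, 66, which is triangular numbers starting at T_5.
Position 29 → stream A, term 8 = 154.
Position 30 → stream B, term 8 = -135.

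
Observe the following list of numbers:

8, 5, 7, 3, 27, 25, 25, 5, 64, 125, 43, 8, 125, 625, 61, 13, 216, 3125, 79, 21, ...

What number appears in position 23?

97

Split by position mod 4: positions 1, 5, 9, … form one track, and each other residue class forms its own.
Subsequence A = 8, 27, 64, 125, 216: perfect cubes starting at 2³.
Subsequence B = 5, 25, 125, 625, 3125: powers 5^1, 5^2, 5^3, ….
Subsequence C = 7, 25, 43, 61, 79: linear: a_n = -11 + 18·n.
Subsequence D = 3, 5, 8, 13, 21: each term equals the sum of the previous two.
The 23rd slot belongs to subsequence C; its 6th term is 97.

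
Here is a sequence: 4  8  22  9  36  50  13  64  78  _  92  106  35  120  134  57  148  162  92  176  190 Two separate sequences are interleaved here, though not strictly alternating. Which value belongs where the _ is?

22

Positions follow the repeating pattern ABB; grouping by letter gives 2 tracks.
Stream A is 4, 9, 13, ?, 35, 57, 92, which is Fibonacci-style (each term is the sum of the two before it).
Stream B is 8, 22, 36, 50, 64, 78, 92, 106, 120, 134, 148, 162, 176, 190, which is linear: a_n = -6 + 14·n.
The gap is stream A's term 4; the rule gives 22.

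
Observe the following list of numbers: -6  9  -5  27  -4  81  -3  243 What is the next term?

-2

Split by position mod 2 into 2 tracks.
Track A: -6, -5, -4, -3 — linear: a_n = -7 + n.
Track B: 9, 27, 81, 243 — a geometric progression (common ratio 3).
Position 9 falls in track A as its term 5, giving -2.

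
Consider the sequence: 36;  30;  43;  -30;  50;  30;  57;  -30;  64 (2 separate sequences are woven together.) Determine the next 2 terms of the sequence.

30, 71

The terms cycle through 2 interleaved subsequences.
Subsequence A: 36, 43, 50, 57, 64 (arithmetic with common difference +7).
Subsequence B: 30, -30, 30, -30 (oscillating between 30 and -30).
Term 10 comes from subsequence B (its 5th entry): 30.
Position 11 → subsequence A, term 6 = 71.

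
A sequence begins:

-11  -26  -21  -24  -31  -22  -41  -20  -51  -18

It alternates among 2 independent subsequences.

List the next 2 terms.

Positions 1, 3, 5, … form one subsequence and positions 2, 4, 6, … form another.
Subsequence A = -11, -21, -31, -41, -51: arithmetic, step −10.
Subsequence B = -26, -24, -22, -20, -18: adding 2 each time.
Position 11 falls in subsequence A as its term 6, giving -61.
The 12th slot belongs to subsequence B; its 6th term is -16.

-61, -16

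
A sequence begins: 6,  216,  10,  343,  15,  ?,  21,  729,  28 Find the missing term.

512

The terms cycle through 2 interleaved subsequences.
Track A: 6, 10, 15, 21, 28. The triangular numbers T_3, T_4, ….
Track B: 216, 343, ?, 729. Perfect cubes starting at 6³.
Filling track B at index 3 by its rule yields 512.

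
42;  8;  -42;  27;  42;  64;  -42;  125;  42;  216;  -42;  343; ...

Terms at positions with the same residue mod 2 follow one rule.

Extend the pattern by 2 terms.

Split by position mod 2 into 2 tracks.
Subsequence A: 42, -42, 42, -42, 42, -42. The oscillation 42·(−1)^(n+1).
Subsequence B: 8, 27, 64, 125, 216, 343. Perfect cubes starting at 2³.
Term 13 comes from subsequence A (its 7th entry): 42.
Position 14 → subsequence B, term 7 = 512.

42, 512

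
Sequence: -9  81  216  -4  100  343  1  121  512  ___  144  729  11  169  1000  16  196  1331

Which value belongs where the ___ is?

6

Read the sequence 3 terms at a time; column i is its own pattern.
Subsequence A: -9, -4, 1, ?, 11, 16. Linear: a_n = -14 + 5·n.
Subsequence B: 81, 100, 121, 144, 169, 196. Perfect squares starting at 9².
Subsequence C: 216, 343, 512, 729, 1000, 1331. The cubes 6³, 7³, 8³, ….
The gap is subsequence A's term 4; the rule gives 6.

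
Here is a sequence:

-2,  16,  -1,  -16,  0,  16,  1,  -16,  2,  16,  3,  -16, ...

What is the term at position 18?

The terms cycle through 2 interleaved subsequences.
Track A = -2, -1, 0, 1, 2, 3: arithmetic with common difference +1.
Track B = 16, -16, 16, -16, 16, -16: alternating ±16.
The 18th slot belongs to track B; its 9th term is 16.

16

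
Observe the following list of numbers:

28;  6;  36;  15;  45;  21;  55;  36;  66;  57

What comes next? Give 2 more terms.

78, 93

Odd-indexed and even-indexed terms follow separate rules.
Track A is 28, 36, 45, 55, 66, which is triangular numbers starting at T_7.
Track B is 6, 15, 21, 36, 57, which is a Fibonacci-like recurrence a_n = a_{n-1} + a_{n-2}.
Position 11 falls in track A as its term 6, giving 78.
Term 12 comes from track B (its 6th entry): 93.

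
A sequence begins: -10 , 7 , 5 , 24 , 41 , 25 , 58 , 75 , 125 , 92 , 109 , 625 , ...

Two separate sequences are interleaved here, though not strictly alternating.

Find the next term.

The slot pattern repeats as AAB (period 3), so there are 2 interleaved tracks.
Track A: -10, 7, 24, 41, 58, 75, 92, 109 — linear: a_n = -27 + 17·n.
Track B: 5, 25, 125, 625 — powers 5^1, 5^2, 5^3, ….
The 13th slot belongs to track A; its 9th term is 126.

126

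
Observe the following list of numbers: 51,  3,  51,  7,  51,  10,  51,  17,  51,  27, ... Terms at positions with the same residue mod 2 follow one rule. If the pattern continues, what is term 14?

Split by position mod 2 into 2 tracks.
Track A: 51, 51, 51, 51, 51. Constant 51.
Track B: 3, 7, 10, 17, 27. A Fibonacci-like recurrence a_n = a_{n-1} + a_{n-2}.
Position 14 → track B, term 7 = 71.

71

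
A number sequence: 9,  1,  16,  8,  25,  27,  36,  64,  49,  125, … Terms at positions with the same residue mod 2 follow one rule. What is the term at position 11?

64

Positions 1, 3, 5, … form one subsequence and positions 2, 4, 6, … form another.
Track A = 9, 16, 25, 36, 49: perfect squares starting at 3².
Track B = 1, 8, 27, 64, 125: perfect cubes starting at 1³.
Position 11 → track A, term 6 = 64.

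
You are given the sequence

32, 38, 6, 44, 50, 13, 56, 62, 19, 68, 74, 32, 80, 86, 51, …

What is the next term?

92

Reading positions in blocks of 3 reveals the pattern AAB — 2 tracks woven together.
Subsequence A = 32, 38, 44, 50, 56, 62, 68, 74, 80, 86: arithmetic, step +6.
Subsequence B = 6, 13, 19, 32, 51: each term equals the sum of the previous two.
Position 16 falls in subsequence A as its term 11, giving 92.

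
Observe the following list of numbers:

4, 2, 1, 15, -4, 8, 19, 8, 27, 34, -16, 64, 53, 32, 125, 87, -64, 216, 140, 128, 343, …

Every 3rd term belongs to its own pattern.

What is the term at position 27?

729

Split by position mod 3 into 3 tracks.
Subsequence A = 4, 15, 19, 34, 53, 87, 140: a Fibonacci-like recurrence a_n = a_{n-1} + a_{n-2}.
Subsequence B = 2, -4, 8, -16, 32, -64, 128: multiplying by -2 each time.
Subsequence C = 1, 8, 27, 64, 125, 216, 343: perfect cubes starting at 1³.
Position 27 → subsequence C, term 9 = 729.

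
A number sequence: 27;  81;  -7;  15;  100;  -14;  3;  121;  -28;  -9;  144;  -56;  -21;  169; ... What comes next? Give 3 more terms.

Split by position mod 3: positions 1, 4, 7, … form one track, and each other residue class forms its own.
Subsequence A: 27, 15, 3, -9, -21 (linear: a_n = 39 − 12·n).
Subsequence B: 81, 100, 121, 144, 169 (the squares 9², 10², 11², …).
Subsequence C: -7, -14, -28, -56 (a geometric progression (common ratio 2)).
The 15th slot belongs to subsequence C; its 5th term is -112.
Position 16 falls in subsequence A as its term 6, giving -33.
Term 17 comes from subsequence B (its 6th entry): 196.

-112, -33, 196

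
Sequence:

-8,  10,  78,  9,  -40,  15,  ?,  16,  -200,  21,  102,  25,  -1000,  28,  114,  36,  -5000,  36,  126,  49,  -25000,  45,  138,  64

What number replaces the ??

90

Split by position mod 4 into 4 tracks.
Subsequence A: -8, -40, -200, -1000, -5000, -25000 — geometric with ratio 5.
Subsequence B: 10, 15, 21, 28, 36, 45 — the triangular numbers T_4, T_5, ….
Subsequence C: 78, ?, 102, 114, 126, 138 — adding 12 each time.
Subsequence D: 9, 16, 25, 36, 49, 64 — perfect squares starting at 3².
So the missing entry in subsequence C is 90.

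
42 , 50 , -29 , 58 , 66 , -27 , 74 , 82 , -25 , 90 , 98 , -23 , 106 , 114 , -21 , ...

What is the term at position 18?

-19

Reading positions in blocks of 3 reveals the pattern AAB — 2 tracks woven together.
Subsequence A is 42, 50, 58, 66, 74, 82, 90, 98, 106, 114, which is linear: a_n = 34 + 8·n.
Subsequence B is -29, -27, -25, -23, -21, which is arithmetic, step +2.
Position 18 → subsequence B, term 6 = -19.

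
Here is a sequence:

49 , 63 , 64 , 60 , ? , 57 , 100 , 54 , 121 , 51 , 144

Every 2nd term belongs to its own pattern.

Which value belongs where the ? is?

81

The terms cycle through 2 interleaved subsequences.
Subsequence A = 49, 64, ?, 100, 121, 144: consecutive squares n² from n = 7.
Subsequence B = 63, 60, 57, 54, 51: linear: a_n = 66 − 3·n.
Filling subsequence A at index 3 by its rule yields 81.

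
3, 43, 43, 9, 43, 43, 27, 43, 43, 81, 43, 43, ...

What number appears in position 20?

43

The slot pattern repeats as ABB (period 3), so there are 2 interleaved tracks.
Stream A: 3, 9, 27, 81. Geometric with ratio 3.
Stream B: 43, 43, 43, 43, 43, 43, 43, 43. The constant sequence 43.
Position 20 falls in stream B as its term 13, giving 43.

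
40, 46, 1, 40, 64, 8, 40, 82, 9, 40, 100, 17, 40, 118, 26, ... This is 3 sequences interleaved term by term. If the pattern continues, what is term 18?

Taking every 3rd term gives 3 separate tracks.
Subsequence A is 40, 40, 40, 40, 40, which is constant 40.
Subsequence B is 46, 64, 82, 100, 118, which is arithmetic, step +18.
Subsequence C is 1, 8, 9, 17, 26, which is Fibonacci-style (each term is the sum of the two before it).
Position 18 → subsequence C, term 6 = 43.

43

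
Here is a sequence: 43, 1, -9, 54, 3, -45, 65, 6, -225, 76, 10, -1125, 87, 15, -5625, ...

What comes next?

Read the sequence 3 terms at a time; column i is its own pattern.
Stream A: 43, 54, 65, 76, 87 (adding 11 each time).
Stream B: 1, 3, 6, 10, 15 (triangular numbers n(n+1)/2 for n = 1, 2, …).
Stream C: -9, -45, -225, -1125, -5625 (geometric, ×5 each step).
Position 16 falls in stream A as its term 6, giving 98.

98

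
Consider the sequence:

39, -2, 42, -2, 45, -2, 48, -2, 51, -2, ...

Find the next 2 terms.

Taking every 2nd term gives 2 separate tracks.
Stream A: 39, 42, 45, 48, 51 (adding 3 each time).
Stream B: -2, -2, -2, -2, -2 (the constant sequence -2).
The 11th slot belongs to stream A; its 6th term is 54.
Term 12 comes from stream B (its 6th entry): -2.

54, -2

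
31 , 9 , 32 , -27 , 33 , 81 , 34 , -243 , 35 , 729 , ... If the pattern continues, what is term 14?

6561

Split by position mod 2 into 2 tracks.
Track A: 31, 32, 33, 34, 35. Arithmetic with common difference +1.
Track B: 9, -27, 81, -243, 729. Geometric with ratio -3.
Term 14 comes from track B (its 7th entry): 6561.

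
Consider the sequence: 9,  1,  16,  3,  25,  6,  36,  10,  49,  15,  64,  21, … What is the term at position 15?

Taking every 2nd term gives 2 separate tracks.
Stream A = 9, 16, 25, 36, 49, 64: perfect squares starting at 3².
Stream B = 1, 3, 6, 10, 15, 21: triangular numbers starting at T_1.
Position 15 falls in stream A as its term 8, giving 100.

100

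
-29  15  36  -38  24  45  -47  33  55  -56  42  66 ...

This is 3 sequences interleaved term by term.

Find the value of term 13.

-65

Taking every 3rd term gives 3 separate tracks.
Stream A = -29, -38, -47, -56: arithmetic, step −9.
Stream B = 15, 24, 33, 42: adding 9 each time.
Stream C = 36, 45, 55, 66: the triangular numbers T_8, T_9, ….
Term 13 comes from stream A (its 5th entry): -65.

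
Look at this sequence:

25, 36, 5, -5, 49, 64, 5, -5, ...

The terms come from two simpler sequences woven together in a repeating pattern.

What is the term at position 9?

81

Positions follow the repeating pattern AABB; grouping by letter gives 2 tracks.
Subsequence A is 25, 36, 49, 64, which is consecutive squares n² from n = 5.
Subsequence B is 5, -5, 5, -5, which is alternating ±5.
Term 9 comes from subsequence A (its 5th entry): 81.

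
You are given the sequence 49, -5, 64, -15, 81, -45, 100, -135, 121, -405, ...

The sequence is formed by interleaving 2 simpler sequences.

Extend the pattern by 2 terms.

144, -1215

Odd-indexed and even-indexed terms follow separate rules.
Stream A = 49, 64, 81, 100, 121: consecutive squares n² from n = 7.
Stream B = -5, -15, -45, -135, -405: geometric with ratio 3.
Term 11 comes from stream A (its 6th entry): 144.
Term 12 comes from stream B (its 6th entry): -1215.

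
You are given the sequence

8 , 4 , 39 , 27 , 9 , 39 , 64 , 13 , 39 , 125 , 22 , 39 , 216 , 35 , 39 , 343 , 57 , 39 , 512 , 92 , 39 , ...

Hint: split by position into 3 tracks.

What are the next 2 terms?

729, 149

Read the sequence 3 terms at a time; column i is its own pattern.
Track A: 8, 27, 64, 125, 216, 343, 512 — consecutive cubes n³ from n = 2.
Track B: 4, 9, 13, 22, 35, 57, 92 — each term equals the sum of the previous two.
Track C: 39, 39, 39, 39, 39, 39, 39 — always 39.
The 22nd slot belongs to track A; its 8th term is 729.
The 23rd slot belongs to track B; its 8th term is 149.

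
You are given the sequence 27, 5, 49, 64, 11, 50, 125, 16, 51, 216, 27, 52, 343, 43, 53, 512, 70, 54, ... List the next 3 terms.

Split by position mod 3 into 3 tracks.
Subsequence A: 27, 64, 125, 216, 343, 512 (consecutive cubes n³ from n = 3).
Subsequence B: 5, 11, 16, 27, 43, 70 (a Fibonacci-like recurrence a_n = a_{n-1} + a_{n-2}).
Subsequence C: 49, 50, 51, 52, 53, 54 (adding 1 each time).
Position 19 falls in subsequence A as its term 7, giving 729.
Position 20 → subsequence B, term 7 = 113.
The 21st slot belongs to subsequence C; its 7th term is 55.

729, 113, 55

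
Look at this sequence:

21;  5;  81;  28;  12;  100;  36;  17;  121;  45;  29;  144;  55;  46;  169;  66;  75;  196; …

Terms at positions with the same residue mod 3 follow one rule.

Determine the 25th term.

105

Split by position mod 3 into 3 tracks.
Stream A: 21, 28, 36, 45, 55, 66 — triangular numbers n(n+1)/2 for n = 6, 7, ….
Stream B: 5, 12, 17, 29, 46, 75 — Fibonacci-style (each term is the sum of the two before it).
Stream C: 81, 100, 121, 144, 169, 196 — the squares 9², 10², 11², ….
The 25th slot belongs to stream A; its 9th term is 105.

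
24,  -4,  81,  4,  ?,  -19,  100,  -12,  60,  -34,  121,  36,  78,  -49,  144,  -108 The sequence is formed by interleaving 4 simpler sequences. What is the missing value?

42

The terms cycle through 4 interleaved subsequences.
Track A is 24, ?, 60, 78, which is adding 18 each time.
Track B is -4, -19, -34, -49, which is arithmetic, step −15.
Track C is 81, 100, 121, 144, which is perfect squares starting at 9².
Track D is 4, -12, 36, -108, which is a geometric progression (common ratio -3).
Filling track A at index 2 by its rule yields 42.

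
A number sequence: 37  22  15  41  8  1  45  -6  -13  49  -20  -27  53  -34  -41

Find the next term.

The slot pattern repeats as ABB (period 3), so there are 2 interleaved tracks.
Subsequence A: 37, 41, 45, 49, 53 — linear: a_n = 33 + 4·n.
Subsequence B: 22, 15, 8, 1, -6, -13, -20, -27, -34, -41 — subtracting 7 each time.
Position 16 falls in subsequence A as its term 6, giving 57.

57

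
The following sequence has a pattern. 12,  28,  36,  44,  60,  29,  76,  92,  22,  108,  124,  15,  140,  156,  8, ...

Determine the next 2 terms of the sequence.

Positions follow the repeating pattern AAB; grouping by letter gives 2 tracks.
Track A: 12, 28, 44, 60, 76, 92, 108, 124, 140, 156 (adding 16 each time).
Track B: 36, 29, 22, 15, 8 (arithmetic, step −7).
Position 16 → track A, term 11 = 172.
Position 17 → track A, term 12 = 188.

172, 188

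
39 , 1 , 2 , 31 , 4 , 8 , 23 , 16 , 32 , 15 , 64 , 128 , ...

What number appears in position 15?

512

The slot pattern repeats as ABB (period 3), so there are 2 interleaved tracks.
Track A = 39, 31, 23, 15: subtracting 8 each time.
Track B = 1, 2, 4, 8, 16, 32, 64, 128: successive powers of 2.
Position 15 falls in track B as its term 10, giving 512.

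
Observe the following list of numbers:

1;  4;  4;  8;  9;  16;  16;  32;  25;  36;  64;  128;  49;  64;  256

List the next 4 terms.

512, 81, 100, 1024

The slot pattern repeats as AABB (period 4), so there are 2 interleaved tracks.
Subsequence A is 1, 4, 9, 16, 25, 36, 49, 64, which is perfect squares starting at 1².
Subsequence B is 4, 8, 16, 32, 64, 128, 256, which is powers 2^2, 2^3, 2^4, ….
Term 16 comes from subsequence B (its 8th entry): 512.
Term 17 comes from subsequence A (its 9th entry): 81.
The 18th slot belongs to subsequence A; its 10th term is 100.
Position 19 → subsequence B, term 9 = 1024.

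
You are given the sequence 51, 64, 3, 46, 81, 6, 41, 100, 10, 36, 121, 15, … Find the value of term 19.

21

Split by position mod 3: positions 1, 4, 7, … form one track, and each other residue class forms its own.
Subsequence A is 51, 46, 41, 36, which is subtracting 5 each time.
Subsequence B is 64, 81, 100, 121, which is perfect squares starting at 8².
Subsequence C is 3, 6, 10, 15, which is triangular numbers starting at T_2.
Position 19 → subsequence A, term 7 = 21.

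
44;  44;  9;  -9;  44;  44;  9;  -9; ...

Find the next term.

Reading positions in blocks of 4 reveals the pattern AABB — 2 tracks woven together.
Track A is 44, 44, 44, 44, which is the constant sequence 44.
Track B is 9, -9, 9, -9, which is the oscillation 9·(−1)^(n+1).
Position 9 → track A, term 5 = 44.

44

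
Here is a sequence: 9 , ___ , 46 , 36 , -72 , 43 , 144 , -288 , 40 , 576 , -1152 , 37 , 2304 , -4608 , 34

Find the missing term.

The slot pattern repeats as AAB (period 3), so there are 2 interleaved tracks.
Track A: 9, ?, 36, -72, 144, -288, 576, -1152, 2304, -4608 — a geometric progression (common ratio -2).
Track B: 46, 43, 40, 37, 34 — linear: a_n = 49 − 3·n.
Filling track A at index 2 by its rule yields -18.

-18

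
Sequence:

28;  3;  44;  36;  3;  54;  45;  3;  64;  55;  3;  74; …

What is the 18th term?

94

Taking every 3rd term gives 3 separate tracks.
Subsequence A: 28, 36, 45, 55 (triangular numbers starting at T_7).
Subsequence B: 3, 3, 3, 3 (always 3).
Subsequence C: 44, 54, 64, 74 (adding 10 each time).
Position 18 falls in subsequence C as its term 6, giving 94.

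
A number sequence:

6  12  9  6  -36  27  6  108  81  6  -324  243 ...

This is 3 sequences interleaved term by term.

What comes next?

6

Split by position mod 3 into 3 tracks.
Track A: 6, 6, 6, 6 — always 6.
Track B: 12, -36, 108, -324 — multiplying by -3 each time.
Track C: 9, 27, 81, 243 — powers of 3.
The 13th slot belongs to track A; its 5th term is 6.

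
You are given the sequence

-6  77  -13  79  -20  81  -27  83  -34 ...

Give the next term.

Split by position mod 2 into 2 tracks.
Stream A is -6, -13, -20, -27, -34, which is subtracting 7 each time.
Stream B is 77, 79, 81, 83, which is adding 2 each time.
Term 10 comes from stream B (its 5th entry): 85.

85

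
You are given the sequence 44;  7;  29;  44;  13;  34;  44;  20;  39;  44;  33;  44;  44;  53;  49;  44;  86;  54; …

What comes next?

44

Taking every 3rd term gives 3 separate tracks.
Track A: 44, 44, 44, 44, 44, 44 — constant 44.
Track B: 7, 13, 20, 33, 53, 86 — a Fibonacci-like recurrence a_n = a_{n-1} + a_{n-2}.
Track C: 29, 34, 39, 44, 49, 54 — adding 5 each time.
Term 19 comes from track A (its 7th entry): 44.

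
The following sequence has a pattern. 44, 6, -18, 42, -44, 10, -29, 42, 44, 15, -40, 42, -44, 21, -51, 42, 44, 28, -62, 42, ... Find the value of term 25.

44

Read the sequence 4 terms at a time; column i is its own pattern.
Track A: 44, -44, 44, -44, 44. The oscillation 44·(−1)^(n+1).
Track B: 6, 10, 15, 21, 28. The triangular numbers T_3, T_4, ….
Track C: -18, -29, -40, -51, -62. Arithmetic with common difference −11.
Track D: 42, 42, 42, 42, 42. The constant sequence 42.
Position 25 → track A, term 7 = 44.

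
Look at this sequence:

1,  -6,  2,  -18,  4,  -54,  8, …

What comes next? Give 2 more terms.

Odd-indexed and even-indexed terms follow separate rules.
Track A = 1, 2, 4, 8: powers 2^0, 2^1, 2^2, ….
Track B = -6, -18, -54: a geometric progression (common ratio 3).
The 8th slot belongs to track B; its 4th term is -162.
Position 9 → track A, term 5 = 16.

-162, 16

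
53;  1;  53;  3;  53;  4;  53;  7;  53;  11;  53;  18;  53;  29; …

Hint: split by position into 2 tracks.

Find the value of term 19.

53

Positions 1, 3, 5, … form one subsequence and positions 2, 4, 6, … form another.
Track A = 53, 53, 53, 53, 53, 53, 53: the constant sequence 53.
Track B = 1, 3, 4, 7, 11, 18, 29: Fibonacci-style (each term is the sum of the two before it).
The 19th slot belongs to track A; its 10th term is 53.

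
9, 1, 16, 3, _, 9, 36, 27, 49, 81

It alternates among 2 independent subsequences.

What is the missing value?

Odd-indexed and even-indexed terms follow separate rules.
Track A is 9, 16, ?, 36, 49, which is the squares 3², 4², 5², ….
Track B is 1, 3, 9, 27, 81, which is successive powers of 3.
So the missing entry in track A is 25.

25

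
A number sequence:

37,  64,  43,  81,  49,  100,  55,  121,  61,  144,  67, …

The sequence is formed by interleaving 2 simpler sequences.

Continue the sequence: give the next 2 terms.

Taking every 2nd term gives 2 separate tracks.
Track A: 37, 43, 49, 55, 61, 67 — linear: a_n = 31 + 6·n.
Track B: 64, 81, 100, 121, 144 — perfect squares starting at 8².
Position 12 → track B, term 6 = 169.
The 13th slot belongs to track A; its 7th term is 73.

169, 73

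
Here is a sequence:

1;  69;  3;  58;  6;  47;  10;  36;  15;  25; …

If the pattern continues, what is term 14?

3

Positions 1, 3, 5, … form one subsequence and positions 2, 4, 6, … form another.
Stream A: 1, 3, 6, 10, 15 (triangular numbers n(n+1)/2 for n = 1, 2, …).
Stream B: 69, 58, 47, 36, 25 (subtracting 11 each time).
The 14th slot belongs to stream B; its 7th term is 3.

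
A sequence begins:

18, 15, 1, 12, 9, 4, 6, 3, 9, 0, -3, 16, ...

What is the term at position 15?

Positions follow the repeating pattern AAB; grouping by letter gives 2 tracks.
Track A: 18, 15, 12, 9, 6, 3, 0, -3 (arithmetic with common difference −3).
Track B: 1, 4, 9, 16 (the squares 1², 2², 3², …).
Term 15 comes from track B (its 5th entry): 25.

25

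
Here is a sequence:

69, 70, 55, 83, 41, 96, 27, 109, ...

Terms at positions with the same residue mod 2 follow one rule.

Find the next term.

13

Positions 1, 3, 5, … form one subsequence and positions 2, 4, 6, … form another.
Stream A = 69, 55, 41, 27: arithmetic, step −14.
Stream B = 70, 83, 96, 109: adding 13 each time.
The 9th slot belongs to stream A; its 5th term is 13.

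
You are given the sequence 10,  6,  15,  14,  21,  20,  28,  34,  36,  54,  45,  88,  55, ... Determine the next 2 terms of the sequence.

Odd-indexed and even-indexed terms follow separate rules.
Stream A: 10, 15, 21, 28, 36, 45, 55 (triangular numbers starting at T_4).
Stream B: 6, 14, 20, 34, 54, 88 (Fibonacci-style (each term is the sum of the two before it)).
Position 14 → stream B, term 7 = 142.
Term 15 comes from stream A (its 8th entry): 66.

142, 66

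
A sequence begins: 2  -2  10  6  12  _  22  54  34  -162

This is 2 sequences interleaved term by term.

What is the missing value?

-18

Split by position mod 2 into 2 tracks.
Stream A: 2, 10, 12, 22, 34 — a Fibonacci-like recurrence a_n = a_{n-1} + a_{n-2}.
Stream B: -2, 6, ?, 54, -162 — geometric, ×-3 each step.
Stream B's pattern makes the blank -18.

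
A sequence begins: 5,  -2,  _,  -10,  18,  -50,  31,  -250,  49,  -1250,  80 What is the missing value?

13

Odd-indexed and even-indexed terms follow separate rules.
Subsequence A: 5, ?, 18, 31, 49, 80 — Fibonacci-style (each term is the sum of the two before it).
Subsequence B: -2, -10, -50, -250, -1250 — geometric with ratio 5.
The gap is subsequence A's term 2; the rule gives 13.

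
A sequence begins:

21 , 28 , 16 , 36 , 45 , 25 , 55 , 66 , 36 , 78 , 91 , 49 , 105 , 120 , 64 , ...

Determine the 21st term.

100

Positions follow the repeating pattern AAB; grouping by letter gives 2 tracks.
Subsequence A = 21, 28, 36, 45, 55, 66, 78, 91, 105, 120: triangular numbers starting at T_6.
Subsequence B = 16, 25, 36, 49, 64: the squares 4², 5², 6², ….
Position 21 → subsequence B, term 7 = 100.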